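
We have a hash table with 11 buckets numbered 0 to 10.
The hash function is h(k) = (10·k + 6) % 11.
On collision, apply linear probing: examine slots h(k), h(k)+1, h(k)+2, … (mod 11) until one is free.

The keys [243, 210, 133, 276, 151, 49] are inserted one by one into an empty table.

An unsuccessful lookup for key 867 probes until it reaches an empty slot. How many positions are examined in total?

243 hashes to 5; slot 5 is free => place at 5.
210 hashes to 5; 5 taken => place at 6.
133 hashes to 5; 5,6 taken => place at 7.
276 hashes to 5; 5,6,7 taken => place at 8.
151 hashes to 9; slot 9 is free => place at 9.
49 hashes to 1; slot 1 is free => place at 1.
Table: [—, 49, —, —, —, 243, 210, 133, 276, 151, —]
Lookup 867: h=8, probe 8,9,10 → slot 10 empty, not found.

3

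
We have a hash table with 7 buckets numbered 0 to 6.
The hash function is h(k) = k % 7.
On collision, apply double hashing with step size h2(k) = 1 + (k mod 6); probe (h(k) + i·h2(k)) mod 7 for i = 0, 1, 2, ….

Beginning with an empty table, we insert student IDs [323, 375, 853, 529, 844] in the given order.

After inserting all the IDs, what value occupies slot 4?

Insert 323: h=1, slot 1 empty -> index 1.
Insert 375: h=4, slot 4 empty -> index 4.
Insert 853: h=6, slot 6 empty -> index 6.
Insert 529: h=4, h2=2, slots 4,6,1 occupied -> index 3.
Insert 844: h=4, h2=5, slot 4 occupied -> index 2.
Table: [—, 323, 844, 529, 375, —, 853]

375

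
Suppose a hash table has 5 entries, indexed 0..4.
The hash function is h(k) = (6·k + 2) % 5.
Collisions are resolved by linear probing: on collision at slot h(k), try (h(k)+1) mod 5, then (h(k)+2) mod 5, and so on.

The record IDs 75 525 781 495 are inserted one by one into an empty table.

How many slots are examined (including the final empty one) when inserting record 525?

2

Insert 75: h=2, slot 2 empty => index 2.
Insert 525: h=2, slot 2 occupied => index 3.
Insert 781: h=3, slot 3 occupied => index 4.
Insert 495: h=2, slots 2,3,4 occupied => index 0.
Table: [495, -, 75, 525, 781]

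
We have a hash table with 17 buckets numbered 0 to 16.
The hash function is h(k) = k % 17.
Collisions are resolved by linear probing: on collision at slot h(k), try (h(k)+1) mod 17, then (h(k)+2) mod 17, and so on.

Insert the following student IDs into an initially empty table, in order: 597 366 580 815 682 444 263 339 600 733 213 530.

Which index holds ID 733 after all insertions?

597 hashes to 2; slot 2 is free => place at 2.
366 hashes to 9; slot 9 is free => place at 9.
580 hashes to 2; 2 taken => place at 3.
815 hashes to 16; slot 16 is free => place at 16.
682 hashes to 2; 2,3 taken => place at 4.
444 hashes to 2; 2,3,4 taken => place at 5.
263 hashes to 8; slot 8 is free => place at 8.
339 hashes to 16; 16 taken => place at 0.
600 hashes to 5; 5 taken => place at 6.
733 hashes to 2; 2,3,4,5,6 taken => place at 7.
213 hashes to 9; 9 taken => place at 10.
530 hashes to 3; 3,4,5,6,7,8,9,10 taken => place at 11.
Table: [339, ∅, 597, 580, 682, 444, 600, 733, 263, 366, 213, 530, ∅, ∅, ∅, ∅, 815]

7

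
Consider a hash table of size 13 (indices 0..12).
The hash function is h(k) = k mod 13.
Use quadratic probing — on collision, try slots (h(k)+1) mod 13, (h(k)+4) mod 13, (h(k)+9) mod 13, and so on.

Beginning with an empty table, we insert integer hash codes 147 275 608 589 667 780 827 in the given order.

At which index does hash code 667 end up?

8

Insert 147: h=4, slot 4 empty → index 4.
Insert 275: h=2, slot 2 empty → index 2.
Insert 608: h=10, slot 10 empty → index 10.
Insert 589: h=4, slot 4 occupied → index 5.
Insert 667: h=4, slots 4,5 occupied → index 8.
Insert 780: h=0, slot 0 empty → index 0.
Insert 827: h=8, slot 8 occupied → index 9.
Table: [780, -, 275, -, 147, 589, -, -, 667, 827, 608, -, -]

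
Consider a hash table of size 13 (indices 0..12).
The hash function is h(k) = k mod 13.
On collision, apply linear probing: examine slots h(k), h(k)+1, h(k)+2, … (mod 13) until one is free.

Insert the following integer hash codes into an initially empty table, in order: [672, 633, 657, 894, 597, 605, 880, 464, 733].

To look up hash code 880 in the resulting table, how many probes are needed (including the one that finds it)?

Insert 672: h=9, slot 9 empty -> index 9.
Insert 633: h=9, slot 9 occupied -> index 10.
Insert 657: h=7, slot 7 empty -> index 7.
Insert 894: h=10, slot 10 occupied -> index 11.
Insert 597: h=12, slot 12 empty -> index 12.
Insert 605: h=7, slot 7 occupied -> index 8.
Insert 880: h=9, slots 9,10,11,12 occupied -> index 0.
Insert 464: h=9, slots 9,10,11,12,0 occupied -> index 1.
Insert 733: h=5, slot 5 empty -> index 5.
Table: [880, 464, -, -, -, 733, -, 657, 605, 672, 633, 894, 597]
Lookup 880: h=9, probe 9,10,11,12,0 → found at 0.

5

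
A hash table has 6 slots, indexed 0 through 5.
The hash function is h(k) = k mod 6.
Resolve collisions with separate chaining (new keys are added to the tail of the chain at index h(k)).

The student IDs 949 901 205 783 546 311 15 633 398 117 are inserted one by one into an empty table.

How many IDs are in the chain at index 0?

949 → bucket 1
901 → bucket 1 (collision)
205 → bucket 1 (collision)
783 → bucket 3
546 → bucket 0
311 → bucket 5
15 → bucket 3 (collision)
633 → bucket 3 (collision)
398 → bucket 2
117 → bucket 3 (collision)
Final buckets:
0: 546
1: 949 -> 901 -> 205
2: 398
3: 783 -> 15 -> 633 -> 117
4: —
5: 311

1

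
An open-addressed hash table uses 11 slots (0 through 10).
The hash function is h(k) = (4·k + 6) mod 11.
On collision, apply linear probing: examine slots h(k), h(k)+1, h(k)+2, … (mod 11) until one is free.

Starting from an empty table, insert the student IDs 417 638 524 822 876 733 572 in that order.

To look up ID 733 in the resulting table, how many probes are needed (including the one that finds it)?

4

417 hashes to 2; slot 2 is free => place at 2.
638 hashes to 6; slot 6 is free => place at 6.
524 hashes to 1; slot 1 is free => place at 1.
822 hashes to 5; slot 5 is free => place at 5.
876 hashes to 1; 1,2 taken => place at 3.
733 hashes to 1; 1,2,3 taken => place at 4.
572 hashes to 6; 6 taken => place at 7.
Table: [-, 524, 417, 876, 733, 822, 638, 572, -, -, -]
Lookup 733: h=1, probe 1,2,3,4 → found at 4.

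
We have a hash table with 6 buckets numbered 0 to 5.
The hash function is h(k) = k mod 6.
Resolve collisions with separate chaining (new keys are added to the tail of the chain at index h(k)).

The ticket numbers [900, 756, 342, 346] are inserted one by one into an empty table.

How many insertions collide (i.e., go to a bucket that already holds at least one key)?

Insert 900: h=0, bucket 0 empty → new chain.
Insert 756: h=0, bucket 0 nonempty → append to chain.
Insert 342: h=0, bucket 0 nonempty → append to chain.
Insert 346: h=4, bucket 4 empty → new chain.
Final buckets:
0: 900 -> 756 -> 342
1: -
2: -
3: -
4: 346
5: -

2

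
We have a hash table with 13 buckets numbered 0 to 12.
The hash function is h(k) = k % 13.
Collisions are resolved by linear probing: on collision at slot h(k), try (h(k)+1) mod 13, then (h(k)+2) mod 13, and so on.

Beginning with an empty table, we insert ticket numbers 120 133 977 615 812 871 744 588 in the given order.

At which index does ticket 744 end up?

7

120 hashes to 3; slot 3 is free -> place at 3.
133 hashes to 3; 3 taken -> place at 4.
977 hashes to 2; slot 2 is free -> place at 2.
615 hashes to 4; 4 taken -> place at 5.
812 hashes to 6; slot 6 is free -> place at 6.
871 hashes to 0; slot 0 is free -> place at 0.
744 hashes to 3; 3,4,5,6 taken -> place at 7.
588 hashes to 3; 3,4,5,6,7 taken -> place at 8.
Table: [871, ., 977, 120, 133, 615, 812, 744, 588, ., ., ., .]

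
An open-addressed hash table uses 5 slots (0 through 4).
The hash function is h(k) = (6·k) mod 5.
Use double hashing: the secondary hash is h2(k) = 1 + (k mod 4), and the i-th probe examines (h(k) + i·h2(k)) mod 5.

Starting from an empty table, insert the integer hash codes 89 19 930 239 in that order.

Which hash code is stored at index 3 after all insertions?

Insert 89: h=4, slot 4 empty → index 4.
Insert 19: h=4, h2=4, slot 4 occupied → index 3.
Insert 930: h=0, slot 0 empty → index 0.
Insert 239: h=4, h2=4, slots 4,3 occupied → index 2.
Table: [930, ., 239, 19, 89]

19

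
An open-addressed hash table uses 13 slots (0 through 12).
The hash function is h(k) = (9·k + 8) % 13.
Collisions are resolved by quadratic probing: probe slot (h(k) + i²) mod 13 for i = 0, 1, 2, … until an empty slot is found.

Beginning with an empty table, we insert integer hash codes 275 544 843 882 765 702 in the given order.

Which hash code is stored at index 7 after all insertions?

275 hashes to 0; slot 0 is free => place at 0.
544 hashes to 3; slot 3 is free => place at 3.
843 hashes to 3; 3 taken => place at 4.
882 hashes to 3; 3,4 taken => place at 7.
765 hashes to 3; 3,4,7 taken => place at 12.
702 hashes to 8; slot 8 is free => place at 8.
Table: [275, —, —, 544, 843, —, —, 882, 702, —, —, —, 765]

882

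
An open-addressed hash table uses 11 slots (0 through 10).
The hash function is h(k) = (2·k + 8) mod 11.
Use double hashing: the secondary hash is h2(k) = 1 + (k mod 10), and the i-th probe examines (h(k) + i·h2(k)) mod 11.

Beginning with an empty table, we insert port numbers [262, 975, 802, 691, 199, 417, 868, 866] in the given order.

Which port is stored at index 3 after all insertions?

262: h=4 -> slot 4
975: h=0 -> slot 0
802: h=6 -> slot 6
691: h=4, h2=2, probe 4,6,8 -> slot 8
199: h=10 -> slot 10
417: h=6, h2=8, probe 6,3 -> slot 3
868: h=6, h2=9, probe 6,4,2 -> slot 2
866: h=2, h2=7, probe 2,9 -> slot 9
Table: [975, ., 868, 417, 262, ., 802, ., 691, 866, 199]

417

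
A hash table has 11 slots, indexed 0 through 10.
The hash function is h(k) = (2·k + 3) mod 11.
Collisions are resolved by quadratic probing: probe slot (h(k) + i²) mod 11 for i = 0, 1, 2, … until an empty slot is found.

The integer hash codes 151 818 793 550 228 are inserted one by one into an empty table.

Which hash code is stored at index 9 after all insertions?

228

Insert 151: h=8, slot 8 empty => index 8.
Insert 818: h=0, slot 0 empty => index 0.
Insert 793: h=5, slot 5 empty => index 5.
Insert 550: h=3, slot 3 empty => index 3.
Insert 228: h=8, slot 8 occupied => index 9.
Table: [818, ∅, ∅, 550, ∅, 793, ∅, ∅, 151, 228, ∅]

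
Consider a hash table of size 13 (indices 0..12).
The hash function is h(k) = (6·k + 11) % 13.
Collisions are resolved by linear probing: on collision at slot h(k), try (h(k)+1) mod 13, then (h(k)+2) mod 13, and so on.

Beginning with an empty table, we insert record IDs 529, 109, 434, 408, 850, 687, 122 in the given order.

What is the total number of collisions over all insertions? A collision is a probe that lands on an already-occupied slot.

10

529: h=0 → slot 0
109: h=2 → slot 2
434: h=2, probe 2,3 → slot 3
408: h=2, probe 2,3,4 → slot 4
850: h=2, probe 2,3,4,5 → slot 5
687: h=12 → slot 12
122: h=2, probe 2,3,4,5,6 → slot 6
Table: [529, ., 109, 434, 408, 850, 122, ., ., ., ., ., 687]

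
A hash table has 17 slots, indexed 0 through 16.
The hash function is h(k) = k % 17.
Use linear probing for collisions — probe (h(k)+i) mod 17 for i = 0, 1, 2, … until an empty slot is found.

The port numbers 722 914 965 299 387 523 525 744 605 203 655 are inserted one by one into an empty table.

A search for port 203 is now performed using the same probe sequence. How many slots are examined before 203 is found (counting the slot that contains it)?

722: h=8 -> slot 8
914: h=13 -> slot 13
965: h=13, probe 13,14 -> slot 14
299: h=10 -> slot 10
387: h=13, probe 13,14,15 -> slot 15
523: h=13, probe 13,14,15,16 -> slot 16
525: h=15, probe 15,16,0 -> slot 0
744: h=13, probe 13,14,15,16,0,1 -> slot 1
605: h=10, probe 10,11 -> slot 11
203: h=16, probe 16,0,1,2 -> slot 2
655: h=9 -> slot 9
Table: [525, 744, 203, -, -, -, -, -, 722, 655, 299, 605, -, 914, 965, 387, 523]
Lookup 203: h=16, probe 16,0,1,2 → found at 2.

4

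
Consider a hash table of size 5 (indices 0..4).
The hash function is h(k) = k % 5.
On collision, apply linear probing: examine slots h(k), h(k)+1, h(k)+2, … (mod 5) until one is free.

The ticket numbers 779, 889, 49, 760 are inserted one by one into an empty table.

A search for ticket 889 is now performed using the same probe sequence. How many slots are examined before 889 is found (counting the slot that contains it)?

2

Insert 779: h=4, slot 4 empty → index 4.
Insert 889: h=4, slot 4 occupied → index 0.
Insert 49: h=4, slots 4,0 occupied → index 1.
Insert 760: h=0, slots 0,1 occupied → index 2.
Table: [889, 49, 760, ∅, 779]
Lookup 889: h=4, probe 4,0 → found at 0.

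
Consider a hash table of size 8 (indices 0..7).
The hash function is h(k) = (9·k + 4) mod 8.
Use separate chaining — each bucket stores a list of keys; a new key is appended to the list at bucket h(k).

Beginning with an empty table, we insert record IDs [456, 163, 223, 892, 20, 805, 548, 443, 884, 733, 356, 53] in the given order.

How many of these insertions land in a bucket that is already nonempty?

7

Insert 456: h=4, bucket 4 empty -> new chain.
Insert 163: h=7, bucket 7 empty -> new chain.
Insert 223: h=3, bucket 3 empty -> new chain.
Insert 892: h=0, bucket 0 empty -> new chain.
Insert 20: h=0, bucket 0 nonempty -> append to chain.
Insert 805: h=1, bucket 1 empty -> new chain.
Insert 548: h=0, bucket 0 nonempty -> append to chain.
Insert 443: h=7, bucket 7 nonempty -> append to chain.
Insert 884: h=0, bucket 0 nonempty -> append to chain.
Insert 733: h=1, bucket 1 nonempty -> append to chain.
Insert 356: h=0, bucket 0 nonempty -> append to chain.
Insert 53: h=1, bucket 1 nonempty -> append to chain.
Final buckets:
0: 892 -> 20 -> 548 -> 884 -> 356
1: 805 -> 733 -> 53
2: -
3: 223
4: 456
5: -
6: -
7: 163 -> 443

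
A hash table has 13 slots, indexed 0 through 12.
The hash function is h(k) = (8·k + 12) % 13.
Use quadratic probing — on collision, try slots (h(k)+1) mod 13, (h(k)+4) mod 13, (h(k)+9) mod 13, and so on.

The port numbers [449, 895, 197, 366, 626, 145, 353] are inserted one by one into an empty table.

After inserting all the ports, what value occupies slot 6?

366

449: h=3 → slot 3
895: h=9 → slot 9
197: h=2 → slot 2
366: h=2, probe 2,3,6 → slot 6
626: h=2, probe 2,3,6,11 → slot 11
145: h=2, probe 2,3,6,11,5 → slot 5
353: h=2, probe 2,3,6,11,5,1 → slot 1
Table: [., 353, 197, 449, ., 145, 366, ., ., 895, ., 626, .]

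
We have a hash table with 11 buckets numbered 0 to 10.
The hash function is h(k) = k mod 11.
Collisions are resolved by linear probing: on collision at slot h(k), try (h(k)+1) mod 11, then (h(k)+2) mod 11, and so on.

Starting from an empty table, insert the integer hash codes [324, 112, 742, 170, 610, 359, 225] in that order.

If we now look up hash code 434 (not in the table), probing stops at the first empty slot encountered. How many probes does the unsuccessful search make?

324: h=5 -> slot 5
112: h=2 -> slot 2
742: h=5, probe 5,6 -> slot 6
170: h=5, probe 5,6,7 -> slot 7
610: h=5, probe 5,6,7,8 -> slot 8
359: h=7, probe 7,8,9 -> slot 9
225: h=5, probe 5,6,7,8,9,10 -> slot 10
Table: [—, —, 112, —, —, 324, 742, 170, 610, 359, 225]
Lookup 434: h=5, probe 5,6,7,8,9,10,0 → slot 0 empty, not found.

7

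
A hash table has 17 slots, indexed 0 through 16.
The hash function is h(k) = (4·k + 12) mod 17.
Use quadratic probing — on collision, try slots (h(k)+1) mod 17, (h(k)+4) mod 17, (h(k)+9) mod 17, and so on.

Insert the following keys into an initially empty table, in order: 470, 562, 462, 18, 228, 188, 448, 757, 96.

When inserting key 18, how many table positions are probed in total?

2

470: h=5 -> slot 5
562: h=16 -> slot 16
462: h=7 -> slot 7
18: h=16, probe 16,0 -> slot 0
228: h=6 -> slot 6
188: h=16, probe 16,0,3 -> slot 3
448: h=2 -> slot 2
757: h=14 -> slot 14
96: h=5, probe 5,6,9 -> slot 9
Table: [18, -, 448, 188, -, 470, 228, 462, -, 96, -, -, -, -, 757, -, 562]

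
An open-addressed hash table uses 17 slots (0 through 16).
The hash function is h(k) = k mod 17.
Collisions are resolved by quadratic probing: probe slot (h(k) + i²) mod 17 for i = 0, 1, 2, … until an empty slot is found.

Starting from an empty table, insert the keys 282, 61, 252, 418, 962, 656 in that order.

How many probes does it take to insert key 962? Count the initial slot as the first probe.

5

282: h=10 -> slot 10
61: h=10, probe 10,11 -> slot 11
252: h=14 -> slot 14
418: h=10, probe 10,11,14,2 -> slot 2
962: h=10, probe 10,11,14,2,9 -> slot 9
656: h=10, probe 10,11,14,2,9,1 -> slot 1
Table: [_, 656, 418, _, _, _, _, _, _, 962, 282, 61, _, _, 252, _, _]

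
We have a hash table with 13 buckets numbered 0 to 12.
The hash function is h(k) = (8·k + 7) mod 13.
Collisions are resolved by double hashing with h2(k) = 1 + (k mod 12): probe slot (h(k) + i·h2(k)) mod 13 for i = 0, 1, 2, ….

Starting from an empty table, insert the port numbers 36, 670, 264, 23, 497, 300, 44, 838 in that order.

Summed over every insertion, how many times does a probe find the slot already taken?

36 hashes to 9; slot 9 is free -> place at 9.
670 hashes to 11; slot 11 is free -> place at 11.
264 hashes to 0; slot 0 is free -> place at 0.
23 hashes to 9, h2=12; 9 taken -> place at 8.
497 hashes to 5; slot 5 is free -> place at 5.
300 hashes to 2; slot 2 is free -> place at 2.
44 hashes to 8, h2=9; 8 taken -> place at 4.
838 hashes to 3; slot 3 is free -> place at 3.
Table: [264, ∅, 300, 838, 44, 497, ∅, ∅, 23, 36, ∅, 670, ∅]

2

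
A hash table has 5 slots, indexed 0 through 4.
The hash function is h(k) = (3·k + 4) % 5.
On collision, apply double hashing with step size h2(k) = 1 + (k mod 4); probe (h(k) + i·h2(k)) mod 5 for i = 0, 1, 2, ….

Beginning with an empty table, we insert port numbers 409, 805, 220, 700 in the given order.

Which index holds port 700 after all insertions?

2

Insert 409: h=1, slot 1 empty → index 1.
Insert 805: h=4, slot 4 empty → index 4.
Insert 220: h=4, h2=1, slot 4 occupied → index 0.
Insert 700: h=4, h2=1, slots 4,0,1 occupied → index 2.
Table: [220, 409, 700, ., 805]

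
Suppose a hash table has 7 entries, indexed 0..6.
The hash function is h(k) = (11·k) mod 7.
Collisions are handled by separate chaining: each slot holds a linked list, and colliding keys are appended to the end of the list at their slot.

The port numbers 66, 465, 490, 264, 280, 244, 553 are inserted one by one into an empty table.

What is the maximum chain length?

3

66 -> bucket 5
465 -> bucket 5 (collision)
490 -> bucket 0
264 -> bucket 6
280 -> bucket 0 (collision)
244 -> bucket 3
553 -> bucket 0 (collision)
Final buckets:
0: 490 -> 280 -> 553
1: _
2: _
3: 244
4: _
5: 66 -> 465
6: 264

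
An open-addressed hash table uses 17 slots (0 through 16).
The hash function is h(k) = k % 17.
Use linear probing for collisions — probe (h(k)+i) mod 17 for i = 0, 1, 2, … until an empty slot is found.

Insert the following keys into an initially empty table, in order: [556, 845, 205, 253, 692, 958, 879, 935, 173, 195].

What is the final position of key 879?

Insert 556: h=12, slot 12 empty -> index 12.
Insert 845: h=12, slot 12 occupied -> index 13.
Insert 205: h=1, slot 1 empty -> index 1.
Insert 253: h=15, slot 15 empty -> index 15.
Insert 692: h=12, slots 12,13 occupied -> index 14.
Insert 958: h=6, slot 6 empty -> index 6.
Insert 879: h=12, slots 12,13,14,15 occupied -> index 16.
Insert 935: h=0, slot 0 empty -> index 0.
Insert 173: h=3, slot 3 empty -> index 3.
Insert 195: h=8, slot 8 empty -> index 8.
Table: [935, 205, ∅, 173, ∅, ∅, 958, ∅, 195, ∅, ∅, ∅, 556, 845, 692, 253, 879]

16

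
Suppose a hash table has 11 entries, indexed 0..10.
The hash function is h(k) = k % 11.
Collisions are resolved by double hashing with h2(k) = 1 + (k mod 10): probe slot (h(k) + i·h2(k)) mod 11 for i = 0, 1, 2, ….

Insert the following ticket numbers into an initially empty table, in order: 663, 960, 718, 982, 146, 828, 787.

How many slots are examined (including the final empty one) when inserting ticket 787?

3

663 hashes to 3; slot 3 is free -> place at 3.
960 hashes to 3, h2=1; 3 taken -> place at 4.
718 hashes to 3, h2=9; 3 taken -> place at 1.
982 hashes to 3, h2=3; 3 taken -> place at 6.
146 hashes to 3, h2=7; 3 taken -> place at 10.
828 hashes to 3, h2=9; 3,1,10 taken -> place at 8.
787 hashes to 6, h2=8; 6,3 taken -> place at 0.
Table: [787, 718, ., 663, 960, ., 982, ., 828, ., 146]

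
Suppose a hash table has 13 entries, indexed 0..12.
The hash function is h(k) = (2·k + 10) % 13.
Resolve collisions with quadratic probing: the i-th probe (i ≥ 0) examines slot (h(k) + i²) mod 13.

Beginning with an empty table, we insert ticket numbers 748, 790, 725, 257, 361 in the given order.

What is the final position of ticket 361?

0

748: h=11 → slot 11
790: h=4 → slot 4
725: h=4, probe 4,5 → slot 5
257: h=4, probe 4,5,8 → slot 8
361: h=4, probe 4,5,8,0 → slot 0
Table: [361, -, -, -, 790, 725, -, -, 257, -, -, 748, -]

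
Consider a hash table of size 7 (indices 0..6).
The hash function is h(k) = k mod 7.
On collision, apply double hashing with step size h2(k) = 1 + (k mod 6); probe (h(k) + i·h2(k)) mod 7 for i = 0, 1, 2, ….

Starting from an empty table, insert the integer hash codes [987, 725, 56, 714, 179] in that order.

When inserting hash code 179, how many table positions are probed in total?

3

987 hashes to 0; slot 0 is free => place at 0.
725 hashes to 4; slot 4 is free => place at 4.
56 hashes to 0, h2=3; 0 taken => place at 3.
714 hashes to 0, h2=1; 0 taken => place at 1.
179 hashes to 4, h2=6; 4,3 taken => place at 2.
Table: [987, 714, 179, 56, 725, ∅, ∅]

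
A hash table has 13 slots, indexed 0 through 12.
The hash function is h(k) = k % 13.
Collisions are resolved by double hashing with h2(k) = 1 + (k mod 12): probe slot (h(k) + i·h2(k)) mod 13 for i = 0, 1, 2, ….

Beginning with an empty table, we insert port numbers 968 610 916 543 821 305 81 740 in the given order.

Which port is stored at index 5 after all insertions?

305

968 hashes to 6; slot 6 is free → place at 6.
610 hashes to 12; slot 12 is free → place at 12.
916 hashes to 6, h2=5; 6 taken → place at 11.
543 hashes to 10; slot 10 is free → place at 10.
821 hashes to 2; slot 2 is free → place at 2.
305 hashes to 6, h2=6; 6,12 taken → place at 5.
81 hashes to 3; slot 3 is free → place at 3.
740 hashes to 12, h2=9; 12 taken → place at 8.
Table: [_, _, 821, 81, _, 305, 968, _, 740, _, 543, 916, 610]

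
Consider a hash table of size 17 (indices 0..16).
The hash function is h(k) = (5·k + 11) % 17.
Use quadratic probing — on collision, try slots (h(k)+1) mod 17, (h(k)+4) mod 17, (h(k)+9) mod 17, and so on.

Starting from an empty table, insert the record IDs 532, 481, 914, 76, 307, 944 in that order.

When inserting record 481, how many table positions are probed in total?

2

532: h=2 -> slot 2
481: h=2, probe 2,3 -> slot 3
914: h=8 -> slot 8
76: h=0 -> slot 0
307: h=16 -> slot 16
944: h=5 -> slot 5
Table: [76, -, 532, 481, -, 944, -, -, 914, -, -, -, -, -, -, -, 307]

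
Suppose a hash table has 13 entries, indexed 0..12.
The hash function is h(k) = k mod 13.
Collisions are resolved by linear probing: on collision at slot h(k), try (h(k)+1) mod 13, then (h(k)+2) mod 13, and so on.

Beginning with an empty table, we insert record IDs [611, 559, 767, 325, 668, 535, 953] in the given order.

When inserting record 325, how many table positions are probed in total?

4

611 hashes to 0; slot 0 is free → place at 0.
559 hashes to 0; 0 taken → place at 1.
767 hashes to 0; 0,1 taken → place at 2.
325 hashes to 0; 0,1,2 taken → place at 3.
668 hashes to 5; slot 5 is free → place at 5.
535 hashes to 2; 2,3 taken → place at 4.
953 hashes to 4; 4,5 taken → place at 6.
Table: [611, 559, 767, 325, 535, 668, 953, ∅, ∅, ∅, ∅, ∅, ∅]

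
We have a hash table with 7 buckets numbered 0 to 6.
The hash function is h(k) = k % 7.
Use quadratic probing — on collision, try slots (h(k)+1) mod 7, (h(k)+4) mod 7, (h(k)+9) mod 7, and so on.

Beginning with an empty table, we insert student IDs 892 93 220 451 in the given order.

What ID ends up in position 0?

451

892: h=3 → slot 3
93: h=2 → slot 2
220: h=3, probe 3,4 → slot 4
451: h=3, probe 3,4,0 → slot 0
Table: [451, _, 93, 892, 220, _, _]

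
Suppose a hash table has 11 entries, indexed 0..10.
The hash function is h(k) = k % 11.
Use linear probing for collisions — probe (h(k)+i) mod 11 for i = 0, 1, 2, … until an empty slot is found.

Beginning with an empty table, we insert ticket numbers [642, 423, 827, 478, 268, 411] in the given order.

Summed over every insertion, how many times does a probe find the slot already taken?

8

Insert 642: h=4, slot 4 empty => index 4.
Insert 423: h=5, slot 5 empty => index 5.
Insert 827: h=2, slot 2 empty => index 2.
Insert 478: h=5, slot 5 occupied => index 6.
Insert 268: h=4, slots 4,5,6 occupied => index 7.
Insert 411: h=4, slots 4,5,6,7 occupied => index 8.
Table: [-, -, 827, -, 642, 423, 478, 268, 411, -, -]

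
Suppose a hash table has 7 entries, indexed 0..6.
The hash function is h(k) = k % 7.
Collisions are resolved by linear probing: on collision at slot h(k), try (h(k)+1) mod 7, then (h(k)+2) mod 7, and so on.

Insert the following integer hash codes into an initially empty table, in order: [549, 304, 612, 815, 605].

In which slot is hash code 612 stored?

549 hashes to 3; slot 3 is free → place at 3.
304 hashes to 3; 3 taken → place at 4.
612 hashes to 3; 3,4 taken → place at 5.
815 hashes to 3; 3,4,5 taken → place at 6.
605 hashes to 3; 3,4,5,6 taken → place at 0.
Table: [605, ., ., 549, 304, 612, 815]

5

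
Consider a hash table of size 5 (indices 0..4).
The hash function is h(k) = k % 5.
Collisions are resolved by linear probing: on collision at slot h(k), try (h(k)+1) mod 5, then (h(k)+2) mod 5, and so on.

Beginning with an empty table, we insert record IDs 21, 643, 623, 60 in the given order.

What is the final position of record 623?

4

21: h=1 → slot 1
643: h=3 → slot 3
623: h=3, probe 3,4 → slot 4
60: h=0 → slot 0
Table: [60, 21, -, 643, 623]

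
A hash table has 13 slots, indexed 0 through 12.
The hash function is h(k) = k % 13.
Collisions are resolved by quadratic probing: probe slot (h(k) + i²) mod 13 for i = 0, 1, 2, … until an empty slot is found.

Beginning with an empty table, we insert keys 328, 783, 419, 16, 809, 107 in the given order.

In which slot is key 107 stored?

2

328: h=3 -> slot 3
783: h=3, probe 3,4 -> slot 4
419: h=3, probe 3,4,7 -> slot 7
16: h=3, probe 3,4,7,12 -> slot 12
809: h=3, probe 3,4,7,12,6 -> slot 6
107: h=3, probe 3,4,7,12,6,2 -> slot 2
Table: [_, _, 107, 328, 783, _, 809, 419, _, _, _, _, 16]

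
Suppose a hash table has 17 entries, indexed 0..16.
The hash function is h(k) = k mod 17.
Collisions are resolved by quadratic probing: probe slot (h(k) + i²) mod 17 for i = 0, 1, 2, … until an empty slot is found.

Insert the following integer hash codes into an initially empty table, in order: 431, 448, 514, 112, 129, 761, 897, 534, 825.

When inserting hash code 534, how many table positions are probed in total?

2

431: h=6 -> slot 6
448: h=6, probe 6,7 -> slot 7
514: h=4 -> slot 4
112: h=10 -> slot 10
129: h=10, probe 10,11 -> slot 11
761: h=13 -> slot 13
897: h=13, probe 13,14 -> slot 14
534: h=7, probe 7,8 -> slot 8
825: h=9 -> slot 9
Table: [_, _, _, _, 514, _, 431, 448, 534, 825, 112, 129, _, 761, 897, _, _]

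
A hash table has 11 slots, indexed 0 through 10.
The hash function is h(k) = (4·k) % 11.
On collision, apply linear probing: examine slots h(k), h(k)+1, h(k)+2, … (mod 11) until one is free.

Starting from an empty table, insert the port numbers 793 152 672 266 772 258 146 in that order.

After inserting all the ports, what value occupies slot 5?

Insert 793: h=4, slot 4 empty -> index 4.
Insert 152: h=3, slot 3 empty -> index 3.
Insert 672: h=4, slot 4 occupied -> index 5.
Insert 266: h=8, slot 8 empty -> index 8.
Insert 772: h=8, slot 8 occupied -> index 9.
Insert 258: h=9, slot 9 occupied -> index 10.
Insert 146: h=1, slot 1 empty -> index 1.
Table: [., 146, ., 152, 793, 672, ., ., 266, 772, 258]

672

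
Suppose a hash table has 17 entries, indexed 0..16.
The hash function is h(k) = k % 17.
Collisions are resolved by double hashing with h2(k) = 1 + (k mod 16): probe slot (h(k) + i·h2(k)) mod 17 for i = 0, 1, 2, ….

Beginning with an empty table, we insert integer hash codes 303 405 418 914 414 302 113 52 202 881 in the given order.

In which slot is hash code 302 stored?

303: h=14 → slot 14
405: h=14, h2=6, probe 14,3 → slot 3
418: h=10 → slot 10
914: h=13 → slot 13
414: h=6 → slot 6
302: h=13, h2=15, probe 13,11 → slot 11
113: h=11, h2=2, probe 11,13,15 → slot 15
52: h=1 → slot 1
202: h=15, h2=11, probe 15,9 → slot 9
881: h=14, h2=2, probe 14,16 → slot 16
Table: [—, 52, —, 405, —, —, 414, —, —, 202, 418, 302, —, 914, 303, 113, 881]

11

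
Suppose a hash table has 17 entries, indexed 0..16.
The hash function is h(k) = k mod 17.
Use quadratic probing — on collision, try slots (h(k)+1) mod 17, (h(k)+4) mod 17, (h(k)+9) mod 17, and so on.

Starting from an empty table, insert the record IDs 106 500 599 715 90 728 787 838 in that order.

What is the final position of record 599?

5

Insert 106: h=4, slot 4 empty -> index 4.
Insert 500: h=7, slot 7 empty -> index 7.
Insert 599: h=4, slot 4 occupied -> index 5.
Insert 715: h=1, slot 1 empty -> index 1.
Insert 90: h=5, slot 5 occupied -> index 6.
Insert 728: h=14, slot 14 empty -> index 14.
Insert 787: h=5, slots 5,6 occupied -> index 9.
Insert 838: h=5, slots 5,6,9,14,4 occupied -> index 13.
Table: [_, 715, _, _, 106, 599, 90, 500, _, 787, _, _, _, 838, 728, _, _]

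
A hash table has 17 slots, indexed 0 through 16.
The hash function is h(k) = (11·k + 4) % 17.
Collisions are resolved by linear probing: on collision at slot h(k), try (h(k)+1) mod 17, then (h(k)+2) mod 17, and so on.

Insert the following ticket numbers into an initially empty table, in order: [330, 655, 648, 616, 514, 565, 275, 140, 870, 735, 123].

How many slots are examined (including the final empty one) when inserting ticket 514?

330: h=13 → slot 13
655: h=1 → slot 1
648: h=9 → slot 9
616: h=14 → slot 14
514: h=14, probe 14,15 → slot 15
565: h=14, probe 14,15,16 → slot 16
275: h=3 → slot 3
140: h=14, probe 14,15,16,0 → slot 0
870: h=3, probe 3,4 → slot 4
735: h=14, probe 14,15,16,0,1,2 → slot 2
123: h=14, probe 14,15,16,0,1,2,3,4,5 → slot 5
Table: [140, 655, 735, 275, 870, 123, ., ., ., 648, ., ., ., 330, 616, 514, 565]

2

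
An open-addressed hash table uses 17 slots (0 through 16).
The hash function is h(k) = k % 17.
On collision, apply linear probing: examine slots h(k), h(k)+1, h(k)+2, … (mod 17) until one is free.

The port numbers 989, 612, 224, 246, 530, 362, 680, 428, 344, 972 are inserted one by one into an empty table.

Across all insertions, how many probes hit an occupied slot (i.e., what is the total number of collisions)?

21

989: h=3 → slot 3
612: h=0 → slot 0
224: h=3, probe 3,4 → slot 4
246: h=8 → slot 8
530: h=3, probe 3,4,5 → slot 5
362: h=5, probe 5,6 → slot 6
680: h=0, probe 0,1 → slot 1
428: h=3, probe 3,4,5,6,7 → slot 7
344: h=4, probe 4,5,6,7,8,9 → slot 9
972: h=3, probe 3,4,5,6,7,8,9,10 → slot 10
Table: [612, 680, —, 989, 224, 530, 362, 428, 246, 344, 972, —, —, —, —, —, —]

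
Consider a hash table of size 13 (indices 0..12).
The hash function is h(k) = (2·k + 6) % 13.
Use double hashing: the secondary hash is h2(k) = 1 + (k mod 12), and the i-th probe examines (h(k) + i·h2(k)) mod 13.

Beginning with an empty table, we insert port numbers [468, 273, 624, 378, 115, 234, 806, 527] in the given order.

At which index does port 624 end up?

468 hashes to 6; slot 6 is free => place at 6.
273 hashes to 6, h2=10; 6 taken => place at 3.
624 hashes to 6, h2=1; 6 taken => place at 7.
378 hashes to 8; slot 8 is free => place at 8.
115 hashes to 2; slot 2 is free => place at 2.
234 hashes to 6, h2=7; 6 taken => place at 0.
806 hashes to 6, h2=3; 6 taken => place at 9.
527 hashes to 7, h2=12; 7,6 taken => place at 5.
Table: [234, _, 115, 273, _, 527, 468, 624, 378, 806, _, _, _]

7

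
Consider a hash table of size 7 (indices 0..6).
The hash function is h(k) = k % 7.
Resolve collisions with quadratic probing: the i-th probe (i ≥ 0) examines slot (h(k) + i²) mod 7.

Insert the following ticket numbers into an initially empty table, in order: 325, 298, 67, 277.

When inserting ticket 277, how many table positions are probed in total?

3

325: h=3 → slot 3
298: h=4 → slot 4
67: h=4, probe 4,5 → slot 5
277: h=4, probe 4,5,1 → slot 1
Table: [_, 277, _, 325, 298, 67, _]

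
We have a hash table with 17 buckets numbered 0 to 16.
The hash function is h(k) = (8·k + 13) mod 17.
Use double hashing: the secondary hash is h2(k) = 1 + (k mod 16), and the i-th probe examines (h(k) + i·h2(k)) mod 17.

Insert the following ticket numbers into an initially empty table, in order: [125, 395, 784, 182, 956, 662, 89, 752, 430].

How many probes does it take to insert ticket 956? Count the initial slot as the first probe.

Insert 125: h=10, slot 10 empty → index 10.
Insert 395: h=11, slot 11 empty → index 11.
Insert 784: h=12, slot 12 empty → index 12.
Insert 182: h=7, slot 7 empty → index 7.
Insert 956: h=11, h2=13, slots 11,7 occupied → index 3.
Insert 662: h=5, slot 5 empty → index 5.
Insert 89: h=11, h2=10, slot 11 occupied → index 4.
Insert 752: h=11, h2=1, slots 11,12 occupied → index 13.
Insert 430: h=2, slot 2 empty → index 2.
Table: [∅, ∅, 430, 956, 89, 662, ∅, 182, ∅, ∅, 125, 395, 784, 752, ∅, ∅, ∅]

3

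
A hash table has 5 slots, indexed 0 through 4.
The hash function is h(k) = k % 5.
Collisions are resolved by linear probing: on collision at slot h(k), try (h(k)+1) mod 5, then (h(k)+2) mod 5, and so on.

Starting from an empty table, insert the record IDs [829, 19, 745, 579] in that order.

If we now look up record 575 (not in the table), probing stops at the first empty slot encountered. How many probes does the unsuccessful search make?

4

829 hashes to 4; slot 4 is free => place at 4.
19 hashes to 4; 4 taken => place at 0.
745 hashes to 0; 0 taken => place at 1.
579 hashes to 4; 4,0,1 taken => place at 2.
Table: [19, 745, 579, _, 829]
Lookup 575: h=0, probe 0,1,2,3 → slot 3 empty, not found.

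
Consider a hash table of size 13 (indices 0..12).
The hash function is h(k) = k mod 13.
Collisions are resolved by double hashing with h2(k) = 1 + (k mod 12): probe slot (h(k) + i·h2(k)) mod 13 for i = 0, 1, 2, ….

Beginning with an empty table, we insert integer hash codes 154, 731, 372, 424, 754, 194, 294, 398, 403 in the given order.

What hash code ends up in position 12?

194

154: h=11 => slot 11
731: h=3 => slot 3
372: h=8 => slot 8
424: h=8, h2=5, probe 8,0 => slot 0
754: h=0, h2=11, probe 0,11,9 => slot 9
194: h=12 => slot 12
294: h=8, h2=7, probe 8,2 => slot 2
398: h=8, h2=3, probe 8,11,1 => slot 1
403: h=0, h2=8, probe 0,8,3,11,6 => slot 6
Table: [424, 398, 294, 731, ∅, ∅, 403, ∅, 372, 754, ∅, 154, 194]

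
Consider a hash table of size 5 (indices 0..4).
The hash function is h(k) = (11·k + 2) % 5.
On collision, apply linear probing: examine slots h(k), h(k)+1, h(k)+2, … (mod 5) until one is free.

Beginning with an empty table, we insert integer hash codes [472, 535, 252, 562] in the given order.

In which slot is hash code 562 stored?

472 hashes to 4; slot 4 is free -> place at 4.
535 hashes to 2; slot 2 is free -> place at 2.
252 hashes to 4; 4 taken -> place at 0.
562 hashes to 4; 4,0 taken -> place at 1.
Table: [252, 562, 535, ∅, 472]

1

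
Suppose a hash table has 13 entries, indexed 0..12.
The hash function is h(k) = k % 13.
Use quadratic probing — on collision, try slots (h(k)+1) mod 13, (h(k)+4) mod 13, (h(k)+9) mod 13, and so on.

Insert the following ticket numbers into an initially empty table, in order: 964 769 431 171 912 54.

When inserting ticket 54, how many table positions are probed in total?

6

Insert 964: h=2, slot 2 empty → index 2.
Insert 769: h=2, slot 2 occupied → index 3.
Insert 431: h=2, slots 2,3 occupied → index 6.
Insert 171: h=2, slots 2,3,6 occupied → index 11.
Insert 912: h=2, slots 2,3,6,11 occupied → index 5.
Insert 54: h=2, slots 2,3,6,11,5 occupied → index 1.
Table: [., 54, 964, 769, ., 912, 431, ., ., ., ., 171, .]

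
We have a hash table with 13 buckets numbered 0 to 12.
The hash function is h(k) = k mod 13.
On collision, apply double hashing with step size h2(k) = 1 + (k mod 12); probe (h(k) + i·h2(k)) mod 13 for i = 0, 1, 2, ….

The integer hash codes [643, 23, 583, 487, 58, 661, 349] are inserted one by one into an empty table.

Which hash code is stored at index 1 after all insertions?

643 hashes to 6; slot 6 is free → place at 6.
23 hashes to 10; slot 10 is free → place at 10.
583 hashes to 11; slot 11 is free → place at 11.
487 hashes to 6, h2=8; 6 taken → place at 1.
58 hashes to 6, h2=11; 6 taken → place at 4.
661 hashes to 11, h2=2; 11 taken → place at 0.
349 hashes to 11, h2=2; 11,0 taken → place at 2.
Table: [661, 487, 349, ∅, 58, ∅, 643, ∅, ∅, ∅, 23, 583, ∅]

487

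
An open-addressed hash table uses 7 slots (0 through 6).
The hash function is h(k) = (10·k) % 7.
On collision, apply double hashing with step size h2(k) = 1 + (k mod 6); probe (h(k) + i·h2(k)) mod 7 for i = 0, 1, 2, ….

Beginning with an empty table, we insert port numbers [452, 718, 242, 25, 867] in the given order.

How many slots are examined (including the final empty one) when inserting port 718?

2

452 hashes to 5; slot 5 is free -> place at 5.
718 hashes to 5, h2=5; 5 taken -> place at 3.
242 hashes to 5, h2=3; 5 taken -> place at 1.
25 hashes to 5, h2=2; 5 taken -> place at 0.
867 hashes to 4; slot 4 is free -> place at 4.
Table: [25, 242, —, 718, 867, 452, —]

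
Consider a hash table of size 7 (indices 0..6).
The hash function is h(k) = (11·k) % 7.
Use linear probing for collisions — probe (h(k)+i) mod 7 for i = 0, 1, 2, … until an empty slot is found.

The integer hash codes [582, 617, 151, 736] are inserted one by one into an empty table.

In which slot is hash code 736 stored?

Insert 582: h=4, slot 4 empty -> index 4.
Insert 617: h=4, slot 4 occupied -> index 5.
Insert 151: h=2, slot 2 empty -> index 2.
Insert 736: h=4, slots 4,5 occupied -> index 6.
Table: [—, —, 151, —, 582, 617, 736]

6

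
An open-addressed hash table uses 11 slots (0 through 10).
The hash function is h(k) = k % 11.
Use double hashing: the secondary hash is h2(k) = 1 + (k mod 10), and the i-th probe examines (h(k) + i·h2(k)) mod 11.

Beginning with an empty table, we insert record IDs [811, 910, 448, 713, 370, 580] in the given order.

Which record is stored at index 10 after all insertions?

580

Insert 811: h=8, slot 8 empty -> index 8.
Insert 910: h=8, h2=1, slot 8 occupied -> index 9.
Insert 448: h=8, h2=9, slot 8 occupied -> index 6.
Insert 713: h=9, h2=4, slot 9 occupied -> index 2.
Insert 370: h=7, slot 7 empty -> index 7.
Insert 580: h=8, h2=1, slots 8,9 occupied -> index 10.
Table: [-, -, 713, -, -, -, 448, 370, 811, 910, 580]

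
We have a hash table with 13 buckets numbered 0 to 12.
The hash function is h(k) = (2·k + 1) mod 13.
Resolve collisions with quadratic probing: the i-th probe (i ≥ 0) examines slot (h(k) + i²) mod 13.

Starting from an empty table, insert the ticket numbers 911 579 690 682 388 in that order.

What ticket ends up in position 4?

690

911 hashes to 3; slot 3 is free → place at 3.
579 hashes to 2; slot 2 is free → place at 2.
690 hashes to 3; 3 taken → place at 4.
682 hashes to 0; slot 0 is free → place at 0.
388 hashes to 10; slot 10 is free → place at 10.
Table: [682, -, 579, 911, 690, -, -, -, -, -, 388, -, -]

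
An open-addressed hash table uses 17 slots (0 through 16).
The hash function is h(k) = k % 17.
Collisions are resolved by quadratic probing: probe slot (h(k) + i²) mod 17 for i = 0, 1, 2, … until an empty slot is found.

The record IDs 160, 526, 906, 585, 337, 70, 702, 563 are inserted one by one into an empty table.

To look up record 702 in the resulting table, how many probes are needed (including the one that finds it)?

2

160 hashes to 7; slot 7 is free -> place at 7.
526 hashes to 16; slot 16 is free -> place at 16.
906 hashes to 5; slot 5 is free -> place at 5.
585 hashes to 7; 7 taken -> place at 8.
337 hashes to 14; slot 14 is free -> place at 14.
70 hashes to 2; slot 2 is free -> place at 2.
702 hashes to 5; 5 taken -> place at 6.
563 hashes to 2; 2 taken -> place at 3.
Table: [∅, ∅, 70, 563, ∅, 906, 702, 160, 585, ∅, ∅, ∅, ∅, ∅, 337, ∅, 526]
Lookup 702: h=5, probe 5,6 → found at 6.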